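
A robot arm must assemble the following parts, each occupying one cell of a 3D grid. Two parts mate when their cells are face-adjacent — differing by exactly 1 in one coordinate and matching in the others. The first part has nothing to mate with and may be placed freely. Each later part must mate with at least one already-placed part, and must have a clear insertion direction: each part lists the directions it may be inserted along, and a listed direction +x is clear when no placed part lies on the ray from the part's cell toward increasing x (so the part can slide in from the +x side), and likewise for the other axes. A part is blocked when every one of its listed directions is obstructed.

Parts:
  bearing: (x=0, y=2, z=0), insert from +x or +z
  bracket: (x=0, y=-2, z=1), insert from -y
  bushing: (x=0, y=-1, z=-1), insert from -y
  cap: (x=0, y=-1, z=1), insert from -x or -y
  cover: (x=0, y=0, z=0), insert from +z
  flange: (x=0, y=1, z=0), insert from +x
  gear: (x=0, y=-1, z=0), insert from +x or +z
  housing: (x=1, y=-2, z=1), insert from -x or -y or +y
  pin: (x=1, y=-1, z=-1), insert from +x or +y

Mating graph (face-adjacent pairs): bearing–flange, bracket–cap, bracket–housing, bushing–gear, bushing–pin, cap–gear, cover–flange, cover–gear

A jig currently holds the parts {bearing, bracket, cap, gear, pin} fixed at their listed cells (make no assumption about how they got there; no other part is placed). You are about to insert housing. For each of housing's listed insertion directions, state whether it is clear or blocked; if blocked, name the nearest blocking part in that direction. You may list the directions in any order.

-x: nearest on ray is bracket@(0, -2, 1) ⇒ blocked
-y: ray from housing(1, -2, 1) has no placed part ⇒ clear
+y: ray from housing(1, -2, 1) has no placed part ⇒ clear

+y: clear; -x: blocked by bracket; -y: clear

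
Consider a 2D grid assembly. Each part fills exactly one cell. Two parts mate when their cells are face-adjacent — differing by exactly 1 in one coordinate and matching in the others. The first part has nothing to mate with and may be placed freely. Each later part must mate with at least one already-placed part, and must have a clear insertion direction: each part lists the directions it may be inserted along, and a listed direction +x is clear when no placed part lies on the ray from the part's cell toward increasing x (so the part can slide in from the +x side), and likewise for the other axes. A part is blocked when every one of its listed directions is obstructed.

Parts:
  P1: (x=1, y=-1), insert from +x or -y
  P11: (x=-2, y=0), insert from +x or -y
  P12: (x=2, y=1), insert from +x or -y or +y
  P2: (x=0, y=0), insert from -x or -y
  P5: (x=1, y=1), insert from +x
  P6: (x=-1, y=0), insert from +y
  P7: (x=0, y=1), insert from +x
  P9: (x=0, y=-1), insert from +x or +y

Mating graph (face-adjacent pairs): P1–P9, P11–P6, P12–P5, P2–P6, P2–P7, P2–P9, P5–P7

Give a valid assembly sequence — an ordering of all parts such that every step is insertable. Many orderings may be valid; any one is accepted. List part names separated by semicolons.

P1; P9; P2; P7; P5; P6; P11; P12

1. P1@(1, -1) [+x clear] — {P1}
2. P9@(0, -1) [+y clear] — {P1, P9}
3. P2@(0, 0) [-x clear] — {P1, P2, P9}
4. P7@(0, 1) [+x clear] — {P1, P2, P7, P9}
5. P5@(1, 1) [+x clear] — {P1, P2, P5, P7, P9}
6. P6@(-1, 0) [+y clear] — {P1, P2, P5, P6, P7, P9}
7. P11@(-2, 0) [-y clear] — {P1, P11, P2, P5, P6, P7, P9}
8. P12@(2, 1) [+x clear] — {P1, P11, P12, P2, P5, P6, P7, P9}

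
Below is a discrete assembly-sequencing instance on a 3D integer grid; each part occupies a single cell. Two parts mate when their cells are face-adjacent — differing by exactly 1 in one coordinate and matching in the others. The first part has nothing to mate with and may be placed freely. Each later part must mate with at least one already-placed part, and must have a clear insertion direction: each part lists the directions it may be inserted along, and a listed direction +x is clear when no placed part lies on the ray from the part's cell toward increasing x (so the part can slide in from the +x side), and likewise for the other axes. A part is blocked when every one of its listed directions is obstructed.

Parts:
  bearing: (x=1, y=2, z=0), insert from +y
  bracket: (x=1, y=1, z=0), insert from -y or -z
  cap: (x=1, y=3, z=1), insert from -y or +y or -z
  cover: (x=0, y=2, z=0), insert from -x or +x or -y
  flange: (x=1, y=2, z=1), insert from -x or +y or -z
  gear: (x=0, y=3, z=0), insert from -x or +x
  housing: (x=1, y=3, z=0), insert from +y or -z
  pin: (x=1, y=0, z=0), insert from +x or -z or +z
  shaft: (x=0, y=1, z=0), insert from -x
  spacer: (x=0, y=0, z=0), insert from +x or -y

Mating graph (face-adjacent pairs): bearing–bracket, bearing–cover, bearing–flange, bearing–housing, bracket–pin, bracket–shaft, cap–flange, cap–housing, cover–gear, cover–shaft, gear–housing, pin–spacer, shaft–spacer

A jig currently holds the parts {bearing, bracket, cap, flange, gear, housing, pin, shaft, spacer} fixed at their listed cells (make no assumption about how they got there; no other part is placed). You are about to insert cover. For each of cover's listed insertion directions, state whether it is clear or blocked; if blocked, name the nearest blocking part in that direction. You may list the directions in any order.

-x: ray from cover(0, 2, 0) has no placed part ⇒ clear
+x: nearest on ray is bearing@(1, 2, 0) ⇒ blocked
-y: nearest on ray is shaft@(0, 1, 0) ⇒ blocked

+x: blocked by bearing; -x: clear; -y: blocked by shaft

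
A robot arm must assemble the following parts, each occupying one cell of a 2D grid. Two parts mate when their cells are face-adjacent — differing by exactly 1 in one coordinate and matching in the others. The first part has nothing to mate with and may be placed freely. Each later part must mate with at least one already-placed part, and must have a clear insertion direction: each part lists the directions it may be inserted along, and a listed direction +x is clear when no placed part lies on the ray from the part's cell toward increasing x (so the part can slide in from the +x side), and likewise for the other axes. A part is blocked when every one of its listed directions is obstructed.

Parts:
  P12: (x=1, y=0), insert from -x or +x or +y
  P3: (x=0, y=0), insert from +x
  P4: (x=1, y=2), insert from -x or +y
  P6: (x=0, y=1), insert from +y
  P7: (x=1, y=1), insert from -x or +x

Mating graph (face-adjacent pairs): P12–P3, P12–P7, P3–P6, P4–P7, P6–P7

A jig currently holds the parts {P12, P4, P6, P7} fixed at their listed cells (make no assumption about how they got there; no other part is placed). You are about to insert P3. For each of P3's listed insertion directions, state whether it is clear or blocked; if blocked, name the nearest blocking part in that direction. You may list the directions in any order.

+x: blocked by P12

+x: nearest on ray is P12@(1, 0) ⇒ blocked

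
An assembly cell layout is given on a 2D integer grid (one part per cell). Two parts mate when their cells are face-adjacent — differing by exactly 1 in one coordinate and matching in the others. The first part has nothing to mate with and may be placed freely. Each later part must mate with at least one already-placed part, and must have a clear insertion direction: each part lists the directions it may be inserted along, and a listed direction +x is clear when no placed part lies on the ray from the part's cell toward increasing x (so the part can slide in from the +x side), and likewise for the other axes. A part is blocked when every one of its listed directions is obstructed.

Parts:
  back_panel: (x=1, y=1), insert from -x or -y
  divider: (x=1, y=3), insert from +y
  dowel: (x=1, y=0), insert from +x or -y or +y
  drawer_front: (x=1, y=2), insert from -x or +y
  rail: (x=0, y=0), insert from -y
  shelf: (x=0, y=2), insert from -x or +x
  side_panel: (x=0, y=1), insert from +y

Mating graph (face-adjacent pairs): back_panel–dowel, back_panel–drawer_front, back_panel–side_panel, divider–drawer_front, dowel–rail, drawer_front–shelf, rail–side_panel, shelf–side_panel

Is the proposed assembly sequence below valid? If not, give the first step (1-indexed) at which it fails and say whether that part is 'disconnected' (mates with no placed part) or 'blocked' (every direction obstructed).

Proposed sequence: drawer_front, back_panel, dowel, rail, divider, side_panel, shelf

1. drawer_front@(1, 2) [-x clear] — {drawer_front}
2. back_panel@(1, 1) [-x clear] — {back_panel, drawer_front}
3. dowel@(1, 0) [+x clear] — {back_panel, dowel, drawer_front}
4. rail@(0, 0) [-y clear] — {back_panel, dowel, drawer_front, rail}
5. divider@(1, 3) [+y clear] — {back_panel, divider, dowel, drawer_front, rail}
6. side_panel@(0, 1) [+y clear] — {back_panel, divider, dowel, drawer_front, rail, side_panel}
7. shelf@(0, 2) [-x clear] — {back_panel, divider, dowel, drawer_front, rail, shelf, side_panel}

Valid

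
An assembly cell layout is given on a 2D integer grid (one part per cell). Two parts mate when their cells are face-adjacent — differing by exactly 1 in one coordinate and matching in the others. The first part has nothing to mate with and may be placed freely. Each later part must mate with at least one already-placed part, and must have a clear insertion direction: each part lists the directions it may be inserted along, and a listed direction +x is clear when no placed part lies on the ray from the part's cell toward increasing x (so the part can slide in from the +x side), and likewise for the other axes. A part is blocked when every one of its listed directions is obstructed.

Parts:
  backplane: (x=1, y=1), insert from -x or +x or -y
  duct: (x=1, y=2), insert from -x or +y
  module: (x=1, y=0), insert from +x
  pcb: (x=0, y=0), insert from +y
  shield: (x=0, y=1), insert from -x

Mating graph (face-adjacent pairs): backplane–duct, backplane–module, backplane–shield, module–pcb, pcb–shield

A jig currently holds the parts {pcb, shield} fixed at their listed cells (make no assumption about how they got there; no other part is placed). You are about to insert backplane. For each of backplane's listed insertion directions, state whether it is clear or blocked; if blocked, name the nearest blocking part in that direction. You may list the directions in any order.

-x: nearest on ray is shield@(0, 1) ⇒ blocked
+x: ray from backplane(1, 1) has no placed part ⇒ clear
-y: ray from backplane(1, 1) has no placed part ⇒ clear

+x: clear; -x: blocked by shield; -y: clear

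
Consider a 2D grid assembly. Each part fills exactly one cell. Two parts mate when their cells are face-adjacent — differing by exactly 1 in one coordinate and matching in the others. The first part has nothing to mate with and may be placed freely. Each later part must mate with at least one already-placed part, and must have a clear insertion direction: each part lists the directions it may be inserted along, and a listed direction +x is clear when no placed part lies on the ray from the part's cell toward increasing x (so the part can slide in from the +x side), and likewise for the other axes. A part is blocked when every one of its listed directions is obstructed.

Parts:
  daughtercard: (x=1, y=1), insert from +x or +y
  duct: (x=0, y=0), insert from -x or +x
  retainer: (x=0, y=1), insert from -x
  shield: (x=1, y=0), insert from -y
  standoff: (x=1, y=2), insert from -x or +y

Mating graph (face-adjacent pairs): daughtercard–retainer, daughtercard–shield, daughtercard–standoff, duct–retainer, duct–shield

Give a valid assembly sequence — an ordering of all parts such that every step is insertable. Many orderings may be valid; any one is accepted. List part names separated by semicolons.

shield; duct; retainer; daughtercard; standoff

1. shield@(1, 0) [-y clear] — {shield}
2. duct@(0, 0) [-x clear] — {duct, shield}
3. retainer@(0, 1) [-x clear] — {duct, retainer, shield}
4. daughtercard@(1, 1) [+x clear] — {daughtercard, duct, retainer, shield}
5. standoff@(1, 2) [-x clear] — {daughtercard, duct, retainer, shield, standoff}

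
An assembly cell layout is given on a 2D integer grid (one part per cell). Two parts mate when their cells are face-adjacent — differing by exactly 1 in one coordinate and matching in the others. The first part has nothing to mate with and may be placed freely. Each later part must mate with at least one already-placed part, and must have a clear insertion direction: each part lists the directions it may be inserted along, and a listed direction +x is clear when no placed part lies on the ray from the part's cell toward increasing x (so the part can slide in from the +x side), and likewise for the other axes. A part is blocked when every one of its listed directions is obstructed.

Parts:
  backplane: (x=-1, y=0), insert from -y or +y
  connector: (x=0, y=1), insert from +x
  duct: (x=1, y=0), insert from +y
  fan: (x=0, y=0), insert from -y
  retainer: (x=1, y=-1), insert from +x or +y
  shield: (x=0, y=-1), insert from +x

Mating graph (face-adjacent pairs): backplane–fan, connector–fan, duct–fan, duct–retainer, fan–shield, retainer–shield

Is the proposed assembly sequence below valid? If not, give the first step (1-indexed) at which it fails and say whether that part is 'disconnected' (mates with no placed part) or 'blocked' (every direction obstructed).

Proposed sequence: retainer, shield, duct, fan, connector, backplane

Invalid at step 2 (blocked)

1. retainer@(1, -1) [+x clear] — {retainer}
2. shield@(0, -1) — +x all obstructed ⇒ blocked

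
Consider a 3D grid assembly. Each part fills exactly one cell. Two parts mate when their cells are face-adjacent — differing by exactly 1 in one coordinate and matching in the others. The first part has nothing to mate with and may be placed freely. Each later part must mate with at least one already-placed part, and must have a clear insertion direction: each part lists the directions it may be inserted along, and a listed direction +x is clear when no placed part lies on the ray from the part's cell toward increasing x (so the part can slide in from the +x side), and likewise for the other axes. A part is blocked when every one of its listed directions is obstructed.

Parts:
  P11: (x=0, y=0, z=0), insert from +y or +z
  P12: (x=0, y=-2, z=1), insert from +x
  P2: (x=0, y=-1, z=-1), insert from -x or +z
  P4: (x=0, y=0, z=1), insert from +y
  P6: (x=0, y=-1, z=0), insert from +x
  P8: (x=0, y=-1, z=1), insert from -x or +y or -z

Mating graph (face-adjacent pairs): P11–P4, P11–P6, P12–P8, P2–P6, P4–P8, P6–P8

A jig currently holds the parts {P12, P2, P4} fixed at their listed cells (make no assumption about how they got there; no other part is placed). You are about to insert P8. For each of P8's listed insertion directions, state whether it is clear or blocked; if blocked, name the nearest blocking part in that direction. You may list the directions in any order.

-x: ray from P8(0, -1, 1) has no placed part ⇒ clear
+y: nearest on ray is P4@(0, 0, 1) ⇒ blocked
-z: nearest on ray is P2@(0, -1, -1) ⇒ blocked

+y: blocked by P4; -x: clear; -z: blocked by P2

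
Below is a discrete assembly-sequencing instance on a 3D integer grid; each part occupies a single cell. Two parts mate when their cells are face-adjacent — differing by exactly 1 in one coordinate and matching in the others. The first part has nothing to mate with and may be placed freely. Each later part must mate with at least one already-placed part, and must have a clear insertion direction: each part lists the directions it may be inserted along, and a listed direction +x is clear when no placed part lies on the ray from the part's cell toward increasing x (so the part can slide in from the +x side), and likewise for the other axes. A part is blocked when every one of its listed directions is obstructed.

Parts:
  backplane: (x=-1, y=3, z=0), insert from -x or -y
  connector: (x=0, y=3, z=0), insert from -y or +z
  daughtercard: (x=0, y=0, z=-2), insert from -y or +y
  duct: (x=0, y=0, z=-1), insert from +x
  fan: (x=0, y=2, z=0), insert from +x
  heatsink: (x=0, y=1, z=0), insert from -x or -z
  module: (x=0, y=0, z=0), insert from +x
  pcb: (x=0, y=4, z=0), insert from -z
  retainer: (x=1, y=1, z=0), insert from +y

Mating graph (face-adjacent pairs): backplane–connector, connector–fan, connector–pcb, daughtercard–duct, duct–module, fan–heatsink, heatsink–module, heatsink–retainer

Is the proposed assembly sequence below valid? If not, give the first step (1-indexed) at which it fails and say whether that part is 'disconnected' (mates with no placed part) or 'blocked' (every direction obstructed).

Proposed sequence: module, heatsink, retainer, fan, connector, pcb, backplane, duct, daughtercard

Valid

1. module@(0, 0, 0) [+x clear] — {module}
2. heatsink@(0, 1, 0) [-x clear] — {heatsink, module}
3. retainer@(1, 1, 0) [+y clear] — {heatsink, module, retainer}
4. fan@(0, 2, 0) [+x clear] — {fan, heatsink, module, retainer}
5. connector@(0, 3, 0) [+z clear] — {connector, fan, heatsink, module, retainer}
6. pcb@(0, 4, 0) [-z clear] — {connector, fan, heatsink, module, pcb, retainer}
7. backplane@(-1, 3, 0) [-x clear] — {backplane, connector, fan, heatsink, module, pcb, retainer}
8. duct@(0, 0, -1) [+x clear] — {backplane, connector, duct, fan, heatsink, module, pcb, retainer}
9. daughtercard@(0, 0, -2) [-y clear] — {backplane, connector, daughtercard, duct, fan, heatsink, module, pcb, retainer}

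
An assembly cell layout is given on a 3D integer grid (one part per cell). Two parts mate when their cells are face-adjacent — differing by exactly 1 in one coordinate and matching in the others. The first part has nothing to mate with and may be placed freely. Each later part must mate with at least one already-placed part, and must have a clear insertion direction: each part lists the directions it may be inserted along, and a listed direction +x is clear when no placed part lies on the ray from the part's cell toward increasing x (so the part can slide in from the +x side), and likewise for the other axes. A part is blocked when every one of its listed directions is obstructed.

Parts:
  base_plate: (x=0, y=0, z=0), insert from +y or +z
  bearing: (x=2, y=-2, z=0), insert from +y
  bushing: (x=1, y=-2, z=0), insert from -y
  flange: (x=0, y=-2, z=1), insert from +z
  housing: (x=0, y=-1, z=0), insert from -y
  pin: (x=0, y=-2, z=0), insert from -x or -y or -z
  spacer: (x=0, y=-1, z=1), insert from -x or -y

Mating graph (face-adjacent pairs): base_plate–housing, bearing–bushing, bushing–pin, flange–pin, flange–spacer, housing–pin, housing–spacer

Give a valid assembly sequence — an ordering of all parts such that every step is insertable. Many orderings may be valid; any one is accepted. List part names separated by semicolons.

housing; pin; spacer; base_plate; flange; bushing; bearing

1. housing@(0, -1, 0) [-y clear] — {housing}
2. pin@(0, -2, 0) [-x clear] — {housing, pin}
3. spacer@(0, -1, 1) [-x clear] — {housing, pin, spacer}
4. base_plate@(0, 0, 0) [+y clear] — {base_plate, housing, pin, spacer}
5. flange@(0, -2, 1) [+z clear] — {base_plate, flange, housing, pin, spacer}
6. bushing@(1, -2, 0) [-y clear] — {base_plate, bushing, flange, housing, pin, spacer}
7. bearing@(2, -2, 0) [+y clear] — {base_plate, bearing, bushing, flange, housing, pin, spacer}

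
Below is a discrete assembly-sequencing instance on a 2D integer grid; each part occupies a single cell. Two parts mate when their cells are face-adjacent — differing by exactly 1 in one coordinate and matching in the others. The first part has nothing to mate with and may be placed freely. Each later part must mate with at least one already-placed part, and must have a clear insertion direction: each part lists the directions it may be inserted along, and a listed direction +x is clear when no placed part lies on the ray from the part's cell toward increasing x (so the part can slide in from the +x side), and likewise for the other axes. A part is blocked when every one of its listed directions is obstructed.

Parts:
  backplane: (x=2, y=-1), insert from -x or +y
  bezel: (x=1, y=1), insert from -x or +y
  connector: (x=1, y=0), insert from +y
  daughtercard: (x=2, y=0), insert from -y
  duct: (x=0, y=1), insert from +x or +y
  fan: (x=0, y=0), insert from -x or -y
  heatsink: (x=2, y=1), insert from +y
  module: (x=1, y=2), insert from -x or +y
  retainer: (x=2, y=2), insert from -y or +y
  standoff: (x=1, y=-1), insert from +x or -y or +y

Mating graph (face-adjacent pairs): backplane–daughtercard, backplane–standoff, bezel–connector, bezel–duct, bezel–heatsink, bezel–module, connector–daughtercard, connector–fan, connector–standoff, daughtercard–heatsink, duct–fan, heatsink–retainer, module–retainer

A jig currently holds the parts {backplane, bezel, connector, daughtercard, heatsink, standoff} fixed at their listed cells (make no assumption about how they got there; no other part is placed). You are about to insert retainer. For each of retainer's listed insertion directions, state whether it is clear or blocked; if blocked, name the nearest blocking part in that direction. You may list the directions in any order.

-y: nearest on ray is heatsink@(2, 1) ⇒ blocked
+y: ray from retainer(2, 2) has no placed part ⇒ clear

+y: clear; -y: blocked by heatsink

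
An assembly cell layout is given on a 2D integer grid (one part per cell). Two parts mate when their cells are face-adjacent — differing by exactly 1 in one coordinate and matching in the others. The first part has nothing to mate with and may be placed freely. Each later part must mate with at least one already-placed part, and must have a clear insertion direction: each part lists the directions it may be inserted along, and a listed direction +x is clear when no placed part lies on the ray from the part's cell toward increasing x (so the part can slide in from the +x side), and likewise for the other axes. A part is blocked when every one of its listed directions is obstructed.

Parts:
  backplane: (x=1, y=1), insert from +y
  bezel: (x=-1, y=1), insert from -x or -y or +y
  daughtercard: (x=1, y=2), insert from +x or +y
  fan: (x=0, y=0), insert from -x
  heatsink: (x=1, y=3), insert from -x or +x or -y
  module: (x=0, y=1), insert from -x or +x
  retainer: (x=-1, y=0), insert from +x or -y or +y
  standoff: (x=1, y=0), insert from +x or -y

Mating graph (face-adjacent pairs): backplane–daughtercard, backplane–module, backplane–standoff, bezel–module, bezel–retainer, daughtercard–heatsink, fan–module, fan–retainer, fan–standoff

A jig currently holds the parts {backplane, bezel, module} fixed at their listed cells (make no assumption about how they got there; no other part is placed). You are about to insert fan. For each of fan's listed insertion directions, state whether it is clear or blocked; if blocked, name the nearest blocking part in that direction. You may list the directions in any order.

-x: ray from fan(0, 0) has no placed part ⇒ clear

-x: clear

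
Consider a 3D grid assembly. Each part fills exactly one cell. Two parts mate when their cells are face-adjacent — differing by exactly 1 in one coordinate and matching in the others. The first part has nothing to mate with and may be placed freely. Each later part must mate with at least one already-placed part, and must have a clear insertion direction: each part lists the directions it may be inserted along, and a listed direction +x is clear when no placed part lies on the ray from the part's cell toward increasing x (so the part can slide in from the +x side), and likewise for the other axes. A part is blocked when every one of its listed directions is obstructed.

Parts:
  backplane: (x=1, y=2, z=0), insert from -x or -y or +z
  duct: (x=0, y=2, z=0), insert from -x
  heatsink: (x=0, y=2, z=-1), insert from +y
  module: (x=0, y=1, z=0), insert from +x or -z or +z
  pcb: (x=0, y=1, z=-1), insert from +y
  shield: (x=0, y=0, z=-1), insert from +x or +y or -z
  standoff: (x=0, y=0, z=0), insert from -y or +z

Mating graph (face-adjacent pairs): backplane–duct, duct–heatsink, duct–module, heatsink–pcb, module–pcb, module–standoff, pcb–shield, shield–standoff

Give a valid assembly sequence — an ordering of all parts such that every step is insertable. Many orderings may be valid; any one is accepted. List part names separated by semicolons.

shield; pcb; standoff; heatsink; duct; backplane; module

1. shield@(0, 0, -1) [+x clear] — {shield}
2. pcb@(0, 1, -1) [+y clear] — {pcb, shield}
3. standoff@(0, 0, 0) [-y clear] — {pcb, shield, standoff}
4. heatsink@(0, 2, -1) [+y clear] — {heatsink, pcb, shield, standoff}
5. duct@(0, 2, 0) [-x clear] — {duct, heatsink, pcb, shield, standoff}
6. backplane@(1, 2, 0) [-y clear] — {backplane, duct, heatsink, pcb, shield, standoff}
7. module@(0, 1, 0) [+x clear] — {backplane, duct, heatsink, module, pcb, shield, standoff}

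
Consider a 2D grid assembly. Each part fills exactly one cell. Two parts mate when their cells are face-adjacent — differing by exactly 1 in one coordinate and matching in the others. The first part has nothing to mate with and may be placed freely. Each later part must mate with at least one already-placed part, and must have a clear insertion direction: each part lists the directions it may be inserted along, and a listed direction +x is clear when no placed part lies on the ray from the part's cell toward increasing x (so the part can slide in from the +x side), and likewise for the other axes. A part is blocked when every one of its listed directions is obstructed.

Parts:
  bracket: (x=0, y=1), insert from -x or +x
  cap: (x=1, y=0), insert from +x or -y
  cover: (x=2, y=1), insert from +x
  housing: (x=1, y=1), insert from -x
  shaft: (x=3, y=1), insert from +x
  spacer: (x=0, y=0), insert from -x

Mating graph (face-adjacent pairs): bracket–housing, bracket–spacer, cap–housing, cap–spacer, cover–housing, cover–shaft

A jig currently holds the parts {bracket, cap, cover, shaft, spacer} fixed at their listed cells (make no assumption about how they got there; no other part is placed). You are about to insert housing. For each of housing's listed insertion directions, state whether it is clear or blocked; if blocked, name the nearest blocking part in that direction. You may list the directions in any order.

-x: blocked by bracket

-x: nearest on ray is bracket@(0, 1) ⇒ blocked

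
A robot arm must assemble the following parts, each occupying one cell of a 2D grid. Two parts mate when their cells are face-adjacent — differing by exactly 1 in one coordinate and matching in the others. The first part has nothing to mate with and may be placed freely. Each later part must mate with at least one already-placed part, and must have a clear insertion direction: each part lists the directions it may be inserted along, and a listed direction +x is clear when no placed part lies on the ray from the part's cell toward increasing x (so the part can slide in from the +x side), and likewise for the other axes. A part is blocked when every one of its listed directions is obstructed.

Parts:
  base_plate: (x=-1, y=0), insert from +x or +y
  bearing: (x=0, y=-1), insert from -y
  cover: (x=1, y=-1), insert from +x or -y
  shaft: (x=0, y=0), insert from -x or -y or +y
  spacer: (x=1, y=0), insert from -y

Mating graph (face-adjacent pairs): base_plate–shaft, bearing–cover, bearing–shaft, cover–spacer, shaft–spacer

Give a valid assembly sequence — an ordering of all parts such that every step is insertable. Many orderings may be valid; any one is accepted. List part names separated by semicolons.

bearing; shaft; base_plate; spacer; cover

1. bearing@(0, -1) [-y clear] — {bearing}
2. shaft@(0, 0) [-x clear] — {bearing, shaft}
3. base_plate@(-1, 0) [+y clear] — {base_plate, bearing, shaft}
4. spacer@(1, 0) [-y clear] — {base_plate, bearing, shaft, spacer}
5. cover@(1, -1) [+x clear] — {base_plate, bearing, cover, shaft, spacer}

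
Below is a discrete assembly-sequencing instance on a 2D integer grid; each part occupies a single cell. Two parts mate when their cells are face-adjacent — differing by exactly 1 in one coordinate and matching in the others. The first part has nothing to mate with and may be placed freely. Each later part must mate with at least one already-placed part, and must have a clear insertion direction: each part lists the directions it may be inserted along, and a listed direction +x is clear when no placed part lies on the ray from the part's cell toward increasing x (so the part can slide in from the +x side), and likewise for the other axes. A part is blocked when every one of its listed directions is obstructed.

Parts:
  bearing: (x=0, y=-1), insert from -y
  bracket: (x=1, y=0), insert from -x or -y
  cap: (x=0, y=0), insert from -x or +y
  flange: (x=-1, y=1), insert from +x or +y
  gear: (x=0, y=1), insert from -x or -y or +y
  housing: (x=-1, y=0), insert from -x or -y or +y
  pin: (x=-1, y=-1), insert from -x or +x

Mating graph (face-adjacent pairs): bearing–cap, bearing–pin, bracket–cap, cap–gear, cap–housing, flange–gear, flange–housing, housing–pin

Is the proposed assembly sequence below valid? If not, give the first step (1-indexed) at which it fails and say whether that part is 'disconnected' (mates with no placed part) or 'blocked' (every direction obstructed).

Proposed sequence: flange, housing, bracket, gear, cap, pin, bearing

Invalid at step 3 (disconnected)

1. flange@(-1, 1) [+x clear] — {flange}
2. housing@(-1, 0) [-x clear] — {flange, housing}
3. bracket@(1, 0) — no placed neighbour ⇒ disconnected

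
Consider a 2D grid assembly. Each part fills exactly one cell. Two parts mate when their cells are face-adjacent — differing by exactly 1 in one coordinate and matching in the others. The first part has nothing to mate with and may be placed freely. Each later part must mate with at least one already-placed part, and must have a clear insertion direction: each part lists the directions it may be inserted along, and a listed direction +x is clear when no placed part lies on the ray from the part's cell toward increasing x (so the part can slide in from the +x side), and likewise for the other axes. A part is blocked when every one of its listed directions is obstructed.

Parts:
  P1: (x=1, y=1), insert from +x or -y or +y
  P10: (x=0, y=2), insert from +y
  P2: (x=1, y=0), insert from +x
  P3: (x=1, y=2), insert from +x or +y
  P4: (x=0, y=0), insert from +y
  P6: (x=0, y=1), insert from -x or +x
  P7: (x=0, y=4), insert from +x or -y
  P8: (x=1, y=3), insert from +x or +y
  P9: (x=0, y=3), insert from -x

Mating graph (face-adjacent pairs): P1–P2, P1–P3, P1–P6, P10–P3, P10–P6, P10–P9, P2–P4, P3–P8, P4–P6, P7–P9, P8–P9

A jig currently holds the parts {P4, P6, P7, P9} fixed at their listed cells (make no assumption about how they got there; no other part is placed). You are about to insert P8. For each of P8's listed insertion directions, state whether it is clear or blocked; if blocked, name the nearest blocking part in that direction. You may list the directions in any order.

+x: ray from P8(1, 3) has no placed part ⇒ clear
+y: ray from P8(1, 3) has no placed part ⇒ clear

+x: clear; +y: clear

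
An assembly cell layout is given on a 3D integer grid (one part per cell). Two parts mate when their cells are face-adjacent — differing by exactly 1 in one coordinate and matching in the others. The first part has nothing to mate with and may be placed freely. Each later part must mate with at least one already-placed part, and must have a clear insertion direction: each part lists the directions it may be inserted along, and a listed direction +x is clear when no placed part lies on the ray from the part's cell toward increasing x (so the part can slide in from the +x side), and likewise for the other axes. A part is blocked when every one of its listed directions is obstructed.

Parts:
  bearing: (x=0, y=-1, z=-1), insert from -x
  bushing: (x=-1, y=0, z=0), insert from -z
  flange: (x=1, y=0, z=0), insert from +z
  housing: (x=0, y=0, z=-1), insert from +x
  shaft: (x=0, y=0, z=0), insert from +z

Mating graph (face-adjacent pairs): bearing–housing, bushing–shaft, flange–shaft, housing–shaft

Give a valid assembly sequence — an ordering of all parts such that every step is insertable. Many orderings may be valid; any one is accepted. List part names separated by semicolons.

shaft; housing; bushing; bearing; flange

1. shaft@(0, 0, 0) [+z clear] — {shaft}
2. housing@(0, 0, -1) [+x clear] — {housing, shaft}
3. bushing@(-1, 0, 0) [-z clear] — {bushing, housing, shaft}
4. bearing@(0, -1, -1) [-x clear] — {bearing, bushing, housing, shaft}
5. flange@(1, 0, 0) [+z clear] — {bearing, bushing, flange, housing, shaft}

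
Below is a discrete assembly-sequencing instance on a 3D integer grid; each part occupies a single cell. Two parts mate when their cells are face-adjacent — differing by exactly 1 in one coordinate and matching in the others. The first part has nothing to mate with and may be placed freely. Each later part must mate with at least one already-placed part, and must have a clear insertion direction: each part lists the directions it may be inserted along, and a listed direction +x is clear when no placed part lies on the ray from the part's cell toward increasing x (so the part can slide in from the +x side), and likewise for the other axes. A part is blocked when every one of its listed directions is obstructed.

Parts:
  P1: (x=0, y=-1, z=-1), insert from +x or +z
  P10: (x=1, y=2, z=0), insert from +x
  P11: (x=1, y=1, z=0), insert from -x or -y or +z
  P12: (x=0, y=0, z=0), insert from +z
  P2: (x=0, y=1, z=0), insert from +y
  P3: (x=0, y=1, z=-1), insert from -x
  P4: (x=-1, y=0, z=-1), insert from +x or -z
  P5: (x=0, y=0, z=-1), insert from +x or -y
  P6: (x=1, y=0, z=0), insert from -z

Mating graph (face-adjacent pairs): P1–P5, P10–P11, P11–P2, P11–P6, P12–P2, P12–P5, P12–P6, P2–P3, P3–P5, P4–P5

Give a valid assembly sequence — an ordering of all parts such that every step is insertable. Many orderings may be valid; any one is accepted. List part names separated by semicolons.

P12; P5; P4; P6; P11; P1; P10; P2; P3

1. P12@(0, 0, 0) [+z clear] — {P12}
2. P5@(0, 0, -1) [+x clear] — {P12, P5}
3. P4@(-1, 0, -1) [-z clear] — {P12, P4, P5}
4. P6@(1, 0, 0) [-z clear] — {P12, P4, P5, P6}
5. P11@(1, 1, 0) [-x clear] — {P11, P12, P4, P5, P6}
6. P1@(0, -1, -1) [+x clear] — {P1, P11, P12, P4, P5, P6}
7. P10@(1, 2, 0) [+x clear] — {P1, P10, P11, P12, P4, P5, P6}
8. P2@(0, 1, 0) [+y clear] — {P1, P10, P11, P12, P2, P4, P5, P6}
9. P3@(0, 1, -1) [-x clear] — {P1, P10, P11, P12, P2, P3, P4, P5, P6}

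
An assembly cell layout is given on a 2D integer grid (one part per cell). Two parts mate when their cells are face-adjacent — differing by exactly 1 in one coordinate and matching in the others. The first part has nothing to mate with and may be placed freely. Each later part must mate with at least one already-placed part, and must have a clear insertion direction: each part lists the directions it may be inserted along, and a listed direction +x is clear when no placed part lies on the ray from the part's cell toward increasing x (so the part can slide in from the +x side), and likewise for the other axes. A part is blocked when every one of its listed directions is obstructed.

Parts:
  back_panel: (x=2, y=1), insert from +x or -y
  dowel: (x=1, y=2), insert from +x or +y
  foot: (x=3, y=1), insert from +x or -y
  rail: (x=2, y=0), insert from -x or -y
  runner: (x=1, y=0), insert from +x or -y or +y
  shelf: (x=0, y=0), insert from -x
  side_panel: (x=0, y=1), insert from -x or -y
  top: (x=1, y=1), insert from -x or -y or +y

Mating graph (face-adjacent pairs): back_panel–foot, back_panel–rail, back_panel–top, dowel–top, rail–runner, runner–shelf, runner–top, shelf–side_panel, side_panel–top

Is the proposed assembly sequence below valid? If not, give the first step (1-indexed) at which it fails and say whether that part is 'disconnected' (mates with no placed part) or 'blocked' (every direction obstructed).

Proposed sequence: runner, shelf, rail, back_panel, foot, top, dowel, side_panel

1. runner@(1, 0) [+x clear] — {runner}
2. shelf@(0, 0) [-x clear] — {runner, shelf}
3. rail@(2, 0) [-y clear] — {rail, runner, shelf}
4. back_panel@(2, 1) [+x clear] — {back_panel, rail, runner, shelf}
5. foot@(3, 1) [+x clear] — {back_panel, foot, rail, runner, shelf}
6. top@(1, 1) [-x clear] — {back_panel, foot, rail, runner, shelf, top}
7. dowel@(1, 2) [+x clear] — {back_panel, dowel, foot, rail, runner, shelf, top}
8. side_panel@(0, 1) [-x clear] — {back_panel, dowel, foot, rail, runner, shelf, side_panel, top}

Valid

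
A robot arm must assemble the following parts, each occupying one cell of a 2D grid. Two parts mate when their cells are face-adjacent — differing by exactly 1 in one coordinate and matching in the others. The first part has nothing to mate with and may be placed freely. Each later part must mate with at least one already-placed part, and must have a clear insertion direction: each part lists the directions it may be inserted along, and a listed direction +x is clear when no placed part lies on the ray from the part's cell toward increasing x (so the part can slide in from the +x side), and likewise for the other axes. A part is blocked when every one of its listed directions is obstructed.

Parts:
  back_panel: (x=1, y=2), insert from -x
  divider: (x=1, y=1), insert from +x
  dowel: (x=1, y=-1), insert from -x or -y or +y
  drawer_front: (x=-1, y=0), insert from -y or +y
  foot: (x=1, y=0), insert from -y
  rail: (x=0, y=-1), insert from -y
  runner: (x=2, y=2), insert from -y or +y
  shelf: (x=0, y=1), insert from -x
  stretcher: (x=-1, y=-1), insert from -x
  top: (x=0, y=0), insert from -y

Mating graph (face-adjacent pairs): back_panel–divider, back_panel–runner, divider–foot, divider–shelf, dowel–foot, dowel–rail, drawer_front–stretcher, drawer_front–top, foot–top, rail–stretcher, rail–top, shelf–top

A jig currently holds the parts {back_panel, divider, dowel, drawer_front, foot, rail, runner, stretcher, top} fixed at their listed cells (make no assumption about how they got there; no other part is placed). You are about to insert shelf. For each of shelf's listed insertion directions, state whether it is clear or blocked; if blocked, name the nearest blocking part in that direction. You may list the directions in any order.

-x: clear

-x: ray from shelf(0, 1) has no placed part ⇒ clear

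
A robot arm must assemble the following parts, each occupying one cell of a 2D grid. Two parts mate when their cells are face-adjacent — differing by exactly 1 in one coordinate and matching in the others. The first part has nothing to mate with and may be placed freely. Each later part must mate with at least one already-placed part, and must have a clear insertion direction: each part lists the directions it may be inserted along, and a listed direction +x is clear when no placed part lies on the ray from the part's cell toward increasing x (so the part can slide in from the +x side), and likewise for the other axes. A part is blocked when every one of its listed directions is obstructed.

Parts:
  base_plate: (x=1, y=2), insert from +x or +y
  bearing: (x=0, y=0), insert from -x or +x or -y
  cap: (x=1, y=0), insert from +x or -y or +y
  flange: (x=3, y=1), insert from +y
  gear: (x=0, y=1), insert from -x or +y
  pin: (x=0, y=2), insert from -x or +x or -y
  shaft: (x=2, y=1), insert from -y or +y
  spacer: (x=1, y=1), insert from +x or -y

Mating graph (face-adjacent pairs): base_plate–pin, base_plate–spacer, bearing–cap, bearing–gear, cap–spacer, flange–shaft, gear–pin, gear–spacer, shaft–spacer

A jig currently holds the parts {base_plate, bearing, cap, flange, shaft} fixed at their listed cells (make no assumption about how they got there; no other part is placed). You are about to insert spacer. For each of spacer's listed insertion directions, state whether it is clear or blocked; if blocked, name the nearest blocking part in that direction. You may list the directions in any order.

+x: blocked by shaft; -y: blocked by cap

+x: nearest on ray is shaft@(2, 1) ⇒ blocked
-y: nearest on ray is cap@(1, 0) ⇒ blocked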